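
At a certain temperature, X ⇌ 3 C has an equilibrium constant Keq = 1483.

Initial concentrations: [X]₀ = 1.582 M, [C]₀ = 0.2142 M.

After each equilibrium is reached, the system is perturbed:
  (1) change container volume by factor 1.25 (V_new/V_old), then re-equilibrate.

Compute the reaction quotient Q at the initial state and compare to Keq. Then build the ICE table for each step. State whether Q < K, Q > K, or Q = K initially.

Q₀ = 0.006212 vs Keq = 1483 ⇒ Q<K, forward
Step 1:
                  X         C
  I           1.582    0.2142
  C           -1.51      4.53
  E           0.072     4.744
  solve Keq expr → x = 1.51; check Q = 1483
Then change container volume by factor 1.25 (V_new/V_old).
Step 2:
                  X         C
  I          0.0576     3.795
  C        -0.01905   0.05714
  E         0.03856     3.852
  solve Keq expr → x = 0.01905; check Q = 1483

Q₀ = 0.006212; Q < K (proceeds forward)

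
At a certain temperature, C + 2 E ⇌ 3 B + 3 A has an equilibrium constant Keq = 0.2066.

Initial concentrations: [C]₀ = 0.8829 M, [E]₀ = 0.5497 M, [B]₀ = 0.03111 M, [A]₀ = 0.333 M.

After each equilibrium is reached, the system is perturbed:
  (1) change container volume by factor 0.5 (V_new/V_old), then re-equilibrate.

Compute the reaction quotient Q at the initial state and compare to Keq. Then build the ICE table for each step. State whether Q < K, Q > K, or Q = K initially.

Q₀ = 4.1674e-06; Q < K (proceeds forward)

Q₀ = 4.1674e-06 vs Keq = 0.2066 ⇒ Q<K, forward
Step 1:
                   C          E          B          A
  init        0.8829     0.5497    0.03111      0.333
  Δ          -0.1146    -0.2291     0.3437     0.3437
  eq          0.7683     0.3206     0.3748     0.6767
  solve Keq expr → x = 0.1146; check Q = 0.2066
Then change container volume by factor 0.5 (V_new/V_old).
Step 2:
                   C          E          B          A
  init         1.537     0.6412     0.7496      1.353
  Δ          0.07484     0.1497    -0.2245    -0.2245
  eq           1.612     0.7908     0.5251      1.129
  solve Keq expr → x = -0.07484; check Q = 0.2066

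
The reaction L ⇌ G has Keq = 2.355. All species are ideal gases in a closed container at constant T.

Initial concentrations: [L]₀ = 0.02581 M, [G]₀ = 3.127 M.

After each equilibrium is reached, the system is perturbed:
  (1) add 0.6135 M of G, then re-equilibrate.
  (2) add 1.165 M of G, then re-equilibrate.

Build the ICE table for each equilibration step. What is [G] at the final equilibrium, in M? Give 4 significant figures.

[G]_eq = 3.461 M

Q₀ = 121.2 vs Keq = 2.355 ⇒ Q>K, reverse
Step 1:
                   L          G
  init       0.02581      3.127
  Δ           0.9139    -0.9139
  eq          0.9397      2.213
  solve Keq expr → x = -0.9139; check Q = 2.355
Then add 0.6135 M of G.
Step 2:
                   L          G
  init        0.9397      2.827
  Δ           0.1829    -0.1829
  eq           1.123      2.644
  solve Keq expr → x = -0.1829; check Q = 2.355
Then add 1.165 M of G.
Step 3:
                   L          G
  init         1.123      3.809
  Δ           0.3472    -0.3472
  eq            1.47      3.461
  solve Keq expr → x = -0.3472; check Q = 2.355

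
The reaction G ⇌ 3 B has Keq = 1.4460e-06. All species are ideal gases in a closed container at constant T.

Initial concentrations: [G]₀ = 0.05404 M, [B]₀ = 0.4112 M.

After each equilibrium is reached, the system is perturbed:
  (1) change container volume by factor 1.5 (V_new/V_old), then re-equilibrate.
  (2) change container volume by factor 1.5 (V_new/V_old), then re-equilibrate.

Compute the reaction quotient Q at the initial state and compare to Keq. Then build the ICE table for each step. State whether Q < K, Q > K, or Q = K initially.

Q₀ = 1.287 vs Keq = 1.4460e-06 ⇒ Q>K, reverse
Step 1:
                  G         B
  init      0.05404    0.4112
  Δ          0.1349   -0.4047
  eq         0.1889  0.006489
  solve Keq expr → x = -0.1349; check Q = 1.4460e-06
Then change container volume by factor 1.5 (V_new/V_old).
Step 2:
                  G         B
  init        0.126  0.004326
  Δ       -4.4531e-04  0.001336
  eq         0.1255  0.005662
  solve Keq expr → x = 4.4531e-04; check Q = 1.4460e-06
Then change container volume by factor 1.5 (V_new/V_old).
Step 3:
                  G         B
  init      0.08368  0.003775
  Δ       -3.8795e-04  0.001164
  eq        0.08329  0.004938
  solve Keq expr → x = 3.8795e-04; check Q = 1.4460e-06

Q₀ = 1.287; Q > K (proceeds reverse)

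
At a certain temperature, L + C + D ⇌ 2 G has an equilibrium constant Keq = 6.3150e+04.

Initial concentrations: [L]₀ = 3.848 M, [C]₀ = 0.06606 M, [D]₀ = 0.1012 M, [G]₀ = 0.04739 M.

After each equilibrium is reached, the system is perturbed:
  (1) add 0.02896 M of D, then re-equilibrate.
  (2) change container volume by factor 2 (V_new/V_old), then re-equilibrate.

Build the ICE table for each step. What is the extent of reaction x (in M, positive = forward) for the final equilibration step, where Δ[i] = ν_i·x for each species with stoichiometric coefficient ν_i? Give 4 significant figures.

Q₀ = 0.0873 vs Keq = 6.3150e+04 ⇒ Q<K, forward
Step 1:
                  L         C         D         G
  I           3.848   0.06606    0.1012   0.04739
  C        -0.06606  -0.06606  -0.06606    0.1321
  E           3.782 3.8389e-06   0.03514    0.1795
  solve Keq expr → x = 0.06606; check Q = 6.3150e+04
Then add 0.02896 M of D.
Step 2:
                  L         C         D         G
  I           3.782 3.8389e-06    0.0641    0.1795
  C       -1.7341e-06 -1.7341e-06 -1.7341e-06 3.4683e-06
  E           3.782 2.1047e-06    0.0641    0.1795
  solve Keq expr → x = 1.7341e-06; check Q = 6.3150e+04
Then change container volume by factor 2 (V_new/V_old).
Step 3:
                  L         C         D         G
  I           1.891 1.0524e-06   0.03205   0.08975
  C       1.0522e-06 1.0522e-06 1.0522e-06 -2.1044e-06
  E           1.891 2.1046e-06   0.03205   0.08975
  solve Keq expr → x = -1.0522e-06; check Q = 6.3150e+04

x = -1.0522e-06 M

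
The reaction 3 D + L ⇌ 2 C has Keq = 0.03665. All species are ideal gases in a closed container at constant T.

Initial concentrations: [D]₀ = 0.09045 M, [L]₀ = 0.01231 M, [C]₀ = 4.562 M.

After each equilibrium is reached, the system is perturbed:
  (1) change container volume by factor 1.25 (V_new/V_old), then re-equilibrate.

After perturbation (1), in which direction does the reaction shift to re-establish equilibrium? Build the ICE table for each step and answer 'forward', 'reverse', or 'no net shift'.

Q₀ = 2.2847e+06 vs Keq = 0.03665 ⇒ Q>K, reverse
Step 1:
                    D           L           C
  I           0.09045     0.01231       4.562
  C             4.037       1.346      -2.691
  E             4.127       1.358       1.871
  solve Keq expr → x = -1.346; check Q = 0.03665
Then change container volume by factor 1.25 (V_new/V_old).
Step 2:
                    D           L           C
  I             3.302       1.086       1.497
  C            0.2111     0.07038     -0.1408
  E             3.513       1.157       1.356
  solve Keq expr → x = -0.07038; check Q = 0.03665

Direction: reverse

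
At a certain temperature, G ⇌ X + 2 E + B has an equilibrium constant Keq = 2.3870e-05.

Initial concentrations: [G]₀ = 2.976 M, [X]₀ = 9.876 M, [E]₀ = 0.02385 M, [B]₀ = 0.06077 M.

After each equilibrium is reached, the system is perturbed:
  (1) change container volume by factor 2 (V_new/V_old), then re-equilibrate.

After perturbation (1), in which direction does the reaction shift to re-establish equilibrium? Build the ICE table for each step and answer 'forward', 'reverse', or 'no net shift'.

Direction: forward

Q₀ = 1.1471e-04 vs Keq = 2.3870e-05 ⇒ Q>K, reverse
Step 1:
                    G           X           E           B
  I             2.976       9.876     0.02385     0.06077
  C          0.006178   -0.006178    -0.01236   -0.006178
  E             2.982        9.87     0.01149     0.05459
  solve Keq expr → x = -0.006178; check Q = 2.3870e-05
Then change container volume by factor 2 (V_new/V_old).
Step 2:
                    G           X           E           B
  I             1.491       4.935    0.005747      0.0273
  C         -0.004627    0.004627    0.009254    0.004627
  E             1.486        4.94       0.015     0.03192
  solve Keq expr → x = 0.004627; check Q = 2.3870e-05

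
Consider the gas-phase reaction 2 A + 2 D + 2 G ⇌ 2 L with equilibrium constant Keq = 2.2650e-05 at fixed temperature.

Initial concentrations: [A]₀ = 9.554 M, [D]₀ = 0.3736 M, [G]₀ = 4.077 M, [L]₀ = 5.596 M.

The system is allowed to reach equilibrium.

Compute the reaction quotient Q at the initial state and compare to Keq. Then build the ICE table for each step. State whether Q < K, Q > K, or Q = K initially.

Q₀ = 0.1479; Q > K (proceeds reverse)

Q₀ = 0.1479 vs Keq = 2.2650e-05 ⇒ Q>K, reverse
Step 1:
                  A         D         G         L
  Initial     9.554    0.3736     4.077     5.596
  Change      3.646     3.646     3.646    -3.646
  Equil        13.2     4.019     7.723      1.95
  solve Keq expr → x = -1.823; check Q = 2.2650e-05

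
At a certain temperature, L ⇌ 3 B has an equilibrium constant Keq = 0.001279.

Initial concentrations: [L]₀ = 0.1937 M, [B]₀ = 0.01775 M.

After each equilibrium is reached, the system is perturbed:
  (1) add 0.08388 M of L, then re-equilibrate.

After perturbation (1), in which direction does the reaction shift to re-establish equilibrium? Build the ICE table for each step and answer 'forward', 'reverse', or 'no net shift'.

Q₀ = 2.8871e-05 vs Keq = 0.001279 ⇒ Q<K, forward
Step 1:
                   L          B
  Initial     0.1937    0.01775
  Change    -0.01448    0.04345
  Equil       0.1792     0.0612
  solve Keq expr → x = 0.01448; check Q = 0.001279
Then add 0.08388 M of L.
Step 2:
                   L          B
  Initial     0.2631     0.0612
  Change   -0.002705   0.008116
  Equil       0.2604    0.06932
  solve Keq expr → x = 0.002705; check Q = 0.001279

Direction: forward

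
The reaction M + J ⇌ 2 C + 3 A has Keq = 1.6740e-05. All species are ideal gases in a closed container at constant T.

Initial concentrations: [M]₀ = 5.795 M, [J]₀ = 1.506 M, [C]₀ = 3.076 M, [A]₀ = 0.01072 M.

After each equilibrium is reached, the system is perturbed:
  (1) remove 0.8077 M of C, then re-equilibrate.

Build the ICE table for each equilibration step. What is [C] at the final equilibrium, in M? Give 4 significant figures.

Q₀ = 1.3356e-06 vs Keq = 1.6740e-05 ⇒ Q<K, forward
Step 1:
                  M         J         C         A
  Initial     5.795     1.506     3.076   0.01072
  Change  -0.004699 -0.004699  0.009399    0.0141
  Equil        5.79     1.501     3.085   0.02482
  solve Keq expr → x = 0.004699; check Q = 1.6740e-05
Then remove 0.8077 M of C.
Step 2:
                  M         J         C         A
  Initial      5.79     1.501     2.278   0.02482
  Change  -0.001839 -0.001839  0.003678  0.005518
  Equil       5.788     1.499     2.281   0.03034
  solve Keq expr → x = 0.001839; check Q = 1.6740e-05

[C]_eq = 2.281 M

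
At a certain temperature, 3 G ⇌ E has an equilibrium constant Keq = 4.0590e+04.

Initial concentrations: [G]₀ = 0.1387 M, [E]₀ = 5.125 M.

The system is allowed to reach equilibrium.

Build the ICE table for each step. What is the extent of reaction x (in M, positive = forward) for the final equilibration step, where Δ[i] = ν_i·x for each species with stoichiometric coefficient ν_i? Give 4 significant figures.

Q₀ = 1921 vs Keq = 4.0590e+04 ⇒ Q<K, forward
Step 1:
                    G           E
  I            0.1387       5.125
  C          -0.08844     0.02948
  E           0.05026       5.154
  solve Keq expr → x = 0.02948; check Q = 4.0590e+04

x = 0.02948 M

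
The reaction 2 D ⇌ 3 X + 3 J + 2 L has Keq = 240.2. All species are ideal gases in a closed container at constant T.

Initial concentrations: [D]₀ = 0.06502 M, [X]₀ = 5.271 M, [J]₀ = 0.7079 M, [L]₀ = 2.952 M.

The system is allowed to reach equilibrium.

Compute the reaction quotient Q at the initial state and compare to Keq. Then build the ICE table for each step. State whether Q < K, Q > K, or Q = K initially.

Q₀ = 1.0709e+05; Q > K (proceeds reverse)

Q₀ = 1.0709e+05 vs Keq = 240.2 ⇒ Q>K, reverse
Step 1:
                  D         X         J         L
  Initial   0.06502     5.271    0.7079     2.952
  Change     0.2629   -0.3944   -0.3944   -0.2629
  Equil       0.328     4.877    0.3135     2.689
  solve Keq expr → x = -0.1315; check Q = 240.2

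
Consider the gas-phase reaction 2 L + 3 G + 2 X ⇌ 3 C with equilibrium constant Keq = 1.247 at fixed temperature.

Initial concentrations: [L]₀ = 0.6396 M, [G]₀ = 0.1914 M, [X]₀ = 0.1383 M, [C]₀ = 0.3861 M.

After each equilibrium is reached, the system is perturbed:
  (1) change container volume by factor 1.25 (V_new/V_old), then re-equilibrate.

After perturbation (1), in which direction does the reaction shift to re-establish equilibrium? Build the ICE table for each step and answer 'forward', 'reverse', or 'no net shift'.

Direction: reverse

Q₀ = 1049 vs Keq = 1.247 ⇒ Q>K, reverse
Step 1:
                    L           G           X           C
  init         0.6396      0.1914      0.1383      0.3861
  Δ            0.1477      0.2216      0.1477     -0.2216
  eq           0.7873       0.413       0.286      0.1645
  solve Keq expr → x = -0.07386; check Q = 1.247
Then change container volume by factor 1.25 (V_new/V_old).
Step 2:
                    L           G           X           C
  init         0.6299      0.3304      0.2288      0.1316
  Δ           0.01436     0.02154     0.01436    -0.02154
  eq           0.6442      0.3519      0.2432      0.1101
  solve Keq expr → x = -0.007181; check Q = 1.247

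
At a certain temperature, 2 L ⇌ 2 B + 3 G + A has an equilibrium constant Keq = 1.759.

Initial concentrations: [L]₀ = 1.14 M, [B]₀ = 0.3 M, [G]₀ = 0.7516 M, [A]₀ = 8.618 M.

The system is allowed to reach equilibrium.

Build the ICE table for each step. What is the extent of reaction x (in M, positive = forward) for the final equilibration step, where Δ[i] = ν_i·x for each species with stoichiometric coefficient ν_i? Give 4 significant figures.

x = 0.07726 M

Q₀ = 0.2534 vs Keq = 1.759 ⇒ Q<K, forward
Step 1:
                  L         B         G         A
  I            1.14       0.3    0.7516     8.618
  C         -0.1545    0.1545    0.2318   0.07726
  E          0.9855    0.4545    0.9834     8.695
  solve Keq expr → x = 0.07726; check Q = 1.759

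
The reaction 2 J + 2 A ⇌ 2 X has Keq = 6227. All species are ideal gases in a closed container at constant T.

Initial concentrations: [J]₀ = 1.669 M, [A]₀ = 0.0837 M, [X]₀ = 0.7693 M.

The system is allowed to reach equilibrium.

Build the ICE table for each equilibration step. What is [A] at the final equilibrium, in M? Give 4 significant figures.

[A]_eq = 0.006736 M

Q₀ = 30.33 vs Keq = 6227 ⇒ Q<K, forward
Step 1:
                    J           A           X
  init          1.669      0.0837      0.7693
  Δ          -0.07696    -0.07696     0.07696
  eq            1.592    0.006736      0.8463
  solve Keq expr → x = 0.03848; check Q = 6227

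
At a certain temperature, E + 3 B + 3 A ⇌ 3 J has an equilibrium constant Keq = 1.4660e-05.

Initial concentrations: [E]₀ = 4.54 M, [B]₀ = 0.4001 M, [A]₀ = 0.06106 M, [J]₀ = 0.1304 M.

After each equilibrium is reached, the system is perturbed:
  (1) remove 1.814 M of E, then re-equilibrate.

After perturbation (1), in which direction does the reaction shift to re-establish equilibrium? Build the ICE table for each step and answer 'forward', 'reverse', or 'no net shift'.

Direction: reverse

Q₀ = 33.5 vs Keq = 1.4660e-05 ⇒ Q>K, reverse
Step 1:
                  E         B         A         J
  Initial      4.54    0.4001   0.06106    0.1304
  Change    0.04213    0.1264    0.1264   -0.1264
  Equil       4.582    0.5265    0.1874  0.004012
  solve Keq expr → x = -0.04213; check Q = 1.4660e-05
Then remove 1.814 M of E.
Step 2:
                  E         B         A         J
  Initial     2.768    0.5265    0.1874  0.004012
  Change  2.0182e-04 6.0545e-04 6.0545e-04 -6.0545e-04
  Equil       2.768    0.5271    0.1881  0.003406
  solve Keq expr → x = -2.0182e-04; check Q = 1.4660e-05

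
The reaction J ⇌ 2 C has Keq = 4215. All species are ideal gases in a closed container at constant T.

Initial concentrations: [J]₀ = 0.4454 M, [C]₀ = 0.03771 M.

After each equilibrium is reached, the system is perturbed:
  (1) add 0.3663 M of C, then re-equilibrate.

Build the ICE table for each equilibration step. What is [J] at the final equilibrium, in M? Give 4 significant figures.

[J]_eq = 3.9727e-04 M

Q₀ = 0.003193 vs Keq = 4215 ⇒ Q<K, forward
Step 1:
                   J          C
  I           0.4454    0.03771
  C          -0.4452     0.8904
  E       2.0436e-04     0.9281
  solve Keq expr → x = 0.4452; check Q = 4215
Then add 0.3663 M of C.
Step 2:
                   J          C
  I       2.0436e-04      1.294
  C       1.9291e-04 -3.8581e-04
  E       3.9727e-04      1.294
  solve Keq expr → x = -1.9291e-04; check Q = 4215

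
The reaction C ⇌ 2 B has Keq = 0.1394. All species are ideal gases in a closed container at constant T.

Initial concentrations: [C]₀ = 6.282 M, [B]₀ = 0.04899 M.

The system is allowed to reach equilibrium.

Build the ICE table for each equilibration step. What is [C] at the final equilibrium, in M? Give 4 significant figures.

Q₀ = 3.8205e-04 vs Keq = 0.1394 ⇒ Q<K, forward
Step 1:
                  C         B
  I           6.282   0.04899
  C         -0.4272    0.8544
  E           5.855    0.9034
  solve Keq expr → x = 0.4272; check Q = 0.1394

[C]_eq = 5.855 M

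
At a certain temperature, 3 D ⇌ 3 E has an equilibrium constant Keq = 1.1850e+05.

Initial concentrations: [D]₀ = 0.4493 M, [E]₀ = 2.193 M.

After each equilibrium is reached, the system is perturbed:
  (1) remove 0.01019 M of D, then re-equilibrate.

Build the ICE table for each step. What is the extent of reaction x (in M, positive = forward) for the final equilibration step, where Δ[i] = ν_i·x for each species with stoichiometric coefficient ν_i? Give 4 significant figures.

Q₀ = 116.3 vs Keq = 1.1850e+05 ⇒ Q<K, forward
Step 1:
                    D           E
  init         0.4493       2.193
  Δ           -0.3966      0.3966
  eq          0.05272        2.59
  solve Keq expr → x = 0.1322; check Q = 1.1850e+05
Then remove 0.01019 M of D.
Step 2:
                    D           E
  init        0.04253        2.59
  Δ          0.009987   -0.009987
  eq          0.05252        2.58
  solve Keq expr → x = -0.003329; check Q = 1.1850e+05

x = -0.003329 M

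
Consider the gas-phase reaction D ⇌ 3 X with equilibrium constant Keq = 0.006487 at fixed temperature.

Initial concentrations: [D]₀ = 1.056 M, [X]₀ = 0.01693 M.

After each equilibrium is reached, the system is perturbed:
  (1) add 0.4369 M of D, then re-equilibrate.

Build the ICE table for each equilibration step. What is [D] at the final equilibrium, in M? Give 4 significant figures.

[D]_eq = 1.429 M

Q₀ = 4.5952e-06 vs Keq = 0.006487 ⇒ Q<K, forward
Step 1:
                  D         X
  I           1.056   0.01693
  C        -0.05651    0.1695
  E          0.9995    0.1865
  solve Keq expr → x = 0.05651; check Q = 0.006487
Then add 0.4369 M of D.
Step 2:
                  D         X
  I           1.436    0.1865
  C       -0.007858   0.02358
  E           1.429      0.21
  solve Keq expr → x = 0.007858; check Q = 0.006487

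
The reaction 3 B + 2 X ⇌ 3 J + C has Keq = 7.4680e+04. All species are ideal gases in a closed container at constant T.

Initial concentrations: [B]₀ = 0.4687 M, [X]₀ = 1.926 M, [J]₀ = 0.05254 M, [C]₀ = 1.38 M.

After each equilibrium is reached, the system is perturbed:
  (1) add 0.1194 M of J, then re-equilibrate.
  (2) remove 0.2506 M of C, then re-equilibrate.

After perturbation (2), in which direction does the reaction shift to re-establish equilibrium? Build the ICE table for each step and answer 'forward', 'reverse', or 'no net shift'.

Direction: forward

Q₀ = 5.2402e-04 vs Keq = 7.4680e+04 ⇒ Q<K, forward
Step 1:
                  B         X         J         C
  I          0.4687     1.926   0.05254      1.38
  C         -0.4586   -0.3057    0.4586    0.1529
  E         0.01014      1.62    0.5111     1.533
  solve Keq expr → x = 0.1529; check Q = 7.4680e+04
Then add 0.1194 M of J.
Step 2:
                  B         X         J         C
  I         0.01014      1.62    0.6305     1.533
  C        0.002314  0.001543 -0.002314 -7.7128e-04
  E         0.01246     1.622    0.6282     1.532
  solve Keq expr → x = -7.7128e-04; check Q = 7.4680e+04
Then remove 0.2506 M of C.
Step 3:
                  B         X         J         C
  I         0.01246     1.622    0.6282     1.281
  C       -7.0391e-04 -4.6927e-04 7.0391e-04 2.3464e-04
  E         0.01175     1.621    0.6289     1.282
  solve Keq expr → x = 2.3464e-04; check Q = 7.4680e+04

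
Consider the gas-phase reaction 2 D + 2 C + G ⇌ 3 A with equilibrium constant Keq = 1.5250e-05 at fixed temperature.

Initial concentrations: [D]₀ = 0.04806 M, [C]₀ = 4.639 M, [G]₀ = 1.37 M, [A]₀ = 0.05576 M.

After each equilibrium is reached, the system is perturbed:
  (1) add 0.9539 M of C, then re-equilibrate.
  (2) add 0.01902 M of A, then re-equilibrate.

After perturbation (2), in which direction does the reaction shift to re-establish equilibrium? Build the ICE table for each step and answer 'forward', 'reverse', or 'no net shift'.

Q₀ = 0.002546 vs Keq = 1.5250e-05 ⇒ Q>K, reverse
Step 1:
                    D           C           G           A
  I           0.04806       4.639        1.37     0.05576
  C           0.02794     0.02794     0.01397    -0.04191
  E             0.076       4.667       1.384     0.01385
  solve Keq expr → x = -0.01397; check Q = 1.5250e-05
Then add 0.9539 M of C.
Step 2:
                    D           C           G           A
  I             0.076       5.621       1.384     0.01385
  C         -0.001113   -0.001113 -5.5674e-04     0.00167
  E           0.07489        5.62       1.383     0.01552
  solve Keq expr → x = 5.5674e-04; check Q = 1.5250e-05
Then add 0.01902 M of A.
Step 3:
                    D           C           G           A
  I           0.07489        5.62       1.383     0.03454
  C           0.01161     0.01161    0.005803    -0.01741
  E           0.08649       5.631       1.389     0.01713
  solve Keq expr → x = -0.005803; check Q = 1.5250e-05

Direction: reverse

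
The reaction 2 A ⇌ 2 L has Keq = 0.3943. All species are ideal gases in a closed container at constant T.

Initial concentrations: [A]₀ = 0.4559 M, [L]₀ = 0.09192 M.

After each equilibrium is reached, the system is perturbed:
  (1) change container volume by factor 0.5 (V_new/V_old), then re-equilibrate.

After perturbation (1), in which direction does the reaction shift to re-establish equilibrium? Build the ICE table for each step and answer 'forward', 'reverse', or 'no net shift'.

Direction: no net shift

Q₀ = 0.04065 vs Keq = 0.3943 ⇒ Q<K, forward
Step 1:
                    A           L
  I            0.4559     0.09192
  C           -0.1194      0.1194
  E            0.3365      0.2113
  solve Keq expr → x = 0.05969; check Q = 0.3943
Then change container volume by factor 0.5 (V_new/V_old).
Step 2:
                    A           L
  I             0.673      0.4226
  C                 0           0
  E             0.673      0.4226
  solve Keq expr → x = 0; check Q = 0.3943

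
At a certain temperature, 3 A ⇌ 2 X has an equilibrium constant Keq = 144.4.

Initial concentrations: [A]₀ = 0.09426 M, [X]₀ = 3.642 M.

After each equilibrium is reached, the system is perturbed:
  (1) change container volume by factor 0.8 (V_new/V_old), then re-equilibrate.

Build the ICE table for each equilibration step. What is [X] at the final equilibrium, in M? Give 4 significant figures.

Q₀ = 1.5838e+04 vs Keq = 144.4 ⇒ Q>K, reverse
Step 1:
                  A         X
  I         0.09426     3.642
  C          0.3381   -0.2254
  E          0.4324     3.417
  solve Keq expr → x = -0.1127; check Q = 144.4
Then change container volume by factor 0.8 (V_new/V_old).
Step 2:
                  A         X
  I          0.5405     4.271
  C        -0.03682   0.02455
  E          0.5037     4.295
  solve Keq expr → x = 0.01227; check Q = 144.4

[X]_eq = 4.295 M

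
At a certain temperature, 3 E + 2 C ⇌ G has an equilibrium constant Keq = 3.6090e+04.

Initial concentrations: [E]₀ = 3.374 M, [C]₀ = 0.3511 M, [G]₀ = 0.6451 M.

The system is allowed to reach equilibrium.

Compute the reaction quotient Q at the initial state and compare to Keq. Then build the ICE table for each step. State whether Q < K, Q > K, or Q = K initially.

Q₀ = 0.1362 vs Keq = 3.6090e+04 ⇒ Q<K, forward
Step 1:
                  E         C         G
  I           3.374    0.3511    0.6451
  C         -0.5252   -0.3501    0.1751
  E           2.849 9.9141e-04    0.8202
  solve Keq expr → x = 0.1751; check Q = 3.6090e+04

Q₀ = 0.1362; Q < K (proceeds forward)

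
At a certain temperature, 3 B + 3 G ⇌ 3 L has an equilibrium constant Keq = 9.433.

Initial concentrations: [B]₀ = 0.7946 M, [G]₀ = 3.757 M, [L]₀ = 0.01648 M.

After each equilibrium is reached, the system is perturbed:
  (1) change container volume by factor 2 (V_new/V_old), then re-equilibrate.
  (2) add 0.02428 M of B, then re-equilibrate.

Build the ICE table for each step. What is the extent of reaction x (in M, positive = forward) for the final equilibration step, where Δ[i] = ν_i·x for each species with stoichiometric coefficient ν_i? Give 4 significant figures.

x = 0.005933 M

Q₀ = 1.6823e-07 vs Keq = 9.433 ⇒ Q<K, forward
Step 1:
                   B          G          L
  Initial     0.7946      3.757    0.01648
  Change     -0.6863    -0.6863     0.6863
  Equil       0.1083      3.071     0.7028
  solve Keq expr → x = 0.2288; check Q = 9.433
Then change container volume by factor 2 (V_new/V_old).
Step 2:
                   B          G          L
  Initial    0.05416      1.535     0.3514
  Change     0.03955    0.03955   -0.03955
  Equil      0.09371      1.575     0.3118
  solve Keq expr → x = -0.01318; check Q = 9.433
Then add 0.02428 M of B.
Step 3:
                   B          G          L
  Initial      0.118      1.575     0.3118
  Change     -0.0178    -0.0178     0.0178
  Equil       0.1002      1.557     0.3296
  solve Keq expr → x = 0.005933; check Q = 9.433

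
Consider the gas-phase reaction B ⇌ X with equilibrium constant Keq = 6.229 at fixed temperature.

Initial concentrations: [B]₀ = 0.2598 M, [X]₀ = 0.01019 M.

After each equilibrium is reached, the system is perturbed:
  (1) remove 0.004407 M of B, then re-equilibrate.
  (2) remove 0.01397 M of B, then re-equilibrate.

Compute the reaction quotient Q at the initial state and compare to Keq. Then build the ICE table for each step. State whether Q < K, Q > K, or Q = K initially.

Q₀ = 0.03922; Q < K (proceeds forward)

Q₀ = 0.03922 vs Keq = 6.229 ⇒ Q<K, forward
Step 1:
                  B         X
  Initial    0.2598   0.01019
  Change    -0.2225    0.2225
  Equil     0.03735    0.2326
  solve Keq expr → x = 0.2225; check Q = 6.229
Then remove 0.004407 M of B.
Step 2:
                  B         X
  Initial   0.03294    0.2326
  Change   0.003797 -0.003797
  Equil     0.03674    0.2288
  solve Keq expr → x = -0.003797; check Q = 6.229
Then remove 0.01397 M of B.
Step 3:
                  B         X
  Initial   0.02277    0.2288
  Change    0.01204  -0.01204
  Equil     0.03481    0.2168
  solve Keq expr → x = -0.01204; check Q = 6.229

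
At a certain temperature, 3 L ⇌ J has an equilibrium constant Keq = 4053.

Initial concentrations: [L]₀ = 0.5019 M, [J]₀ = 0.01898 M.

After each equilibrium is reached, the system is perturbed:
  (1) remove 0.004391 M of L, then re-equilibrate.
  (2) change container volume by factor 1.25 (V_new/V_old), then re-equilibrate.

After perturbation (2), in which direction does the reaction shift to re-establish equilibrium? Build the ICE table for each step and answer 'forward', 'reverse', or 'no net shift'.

Q₀ = 0.1501 vs Keq = 4053 ⇒ Q<K, forward
Step 1:
                    L           J
  init         0.5019     0.01898
  Δ           -0.4668      0.1556
  eq          0.03506      0.1746
  solve Keq expr → x = 0.1556; check Q = 4053
Then remove 0.004391 M of L.
Step 2:
                    L           J
  init        0.03066      0.1746
  Δ          0.004295   -0.001432
  eq          0.03496      0.1732
  solve Keq expr → x = -0.001432; check Q = 4053
Then change container volume by factor 1.25 (V_new/V_old).
Step 3:
                    L           J
  init        0.02797      0.1385
  Δ          0.004372   -0.001457
  eq          0.03234      0.1371
  solve Keq expr → x = -0.001457; check Q = 4053

Direction: reverse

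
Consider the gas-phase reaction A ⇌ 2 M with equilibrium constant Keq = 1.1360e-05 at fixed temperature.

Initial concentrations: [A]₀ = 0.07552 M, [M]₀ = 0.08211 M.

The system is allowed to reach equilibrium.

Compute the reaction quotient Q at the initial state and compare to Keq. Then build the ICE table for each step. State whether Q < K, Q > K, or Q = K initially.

Q₀ = 0.08928; Q > K (proceeds reverse)

Q₀ = 0.08928 vs Keq = 1.1360e-05 ⇒ Q>K, reverse
Step 1:
                  A         M
  init      0.07552   0.08211
  Δ         0.04048  -0.08096
  eq          0.116  0.001148
  solve Keq expr → x = -0.04048; check Q = 1.1360e-05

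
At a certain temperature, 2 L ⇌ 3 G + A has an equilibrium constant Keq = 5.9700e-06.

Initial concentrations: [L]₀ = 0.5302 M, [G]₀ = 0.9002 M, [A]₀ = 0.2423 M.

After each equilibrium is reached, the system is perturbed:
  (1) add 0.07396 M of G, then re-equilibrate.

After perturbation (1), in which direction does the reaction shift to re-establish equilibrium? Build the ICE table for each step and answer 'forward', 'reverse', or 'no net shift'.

Direction: reverse

Q₀ = 0.6288 vs Keq = 5.9700e-06 ⇒ Q>K, reverse
Step 1:
                  L         G         A
  init       0.5302    0.9002    0.2423
  Δ          0.4824   -0.7236   -0.2412
  eq          1.013    0.1766  0.001111
  solve Keq expr → x = -0.2412; check Q = 5.9700e-06
Then add 0.07396 M of G.
Step 2:
                  L         G         A
  init        1.013    0.2506  0.001111
  Δ        0.001421 -0.002132 -7.1056e-04
  eq          1.014    0.2485 4.0020e-04
  solve Keq expr → x = -7.1056e-04; check Q = 5.9700e-06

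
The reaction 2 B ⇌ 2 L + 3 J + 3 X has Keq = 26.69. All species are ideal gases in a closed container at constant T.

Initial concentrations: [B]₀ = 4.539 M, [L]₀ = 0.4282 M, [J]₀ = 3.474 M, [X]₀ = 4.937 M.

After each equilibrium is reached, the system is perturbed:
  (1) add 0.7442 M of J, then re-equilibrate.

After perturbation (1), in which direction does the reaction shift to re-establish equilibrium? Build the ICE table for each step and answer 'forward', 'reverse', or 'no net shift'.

Q₀ = 44.9 vs Keq = 26.69 ⇒ Q>K, reverse
Step 1:
                  B         L         J         X
  init        4.539    0.4282     3.474     4.937
  Δ         0.06709  -0.06709   -0.1006   -0.1006
  eq          4.606    0.3611     3.373     4.836
  solve Keq expr → x = -0.03355; check Q = 26.69
Then add 0.7442 M of J.
Step 2:
                  B         L         J         X
  init        4.606    0.3611     4.118     4.836
  Δ         0.06931  -0.06931    -0.104    -0.104
  eq          4.675    0.2918     4.014     4.732
  solve Keq expr → x = -0.03466; check Q = 26.69

Direction: reverse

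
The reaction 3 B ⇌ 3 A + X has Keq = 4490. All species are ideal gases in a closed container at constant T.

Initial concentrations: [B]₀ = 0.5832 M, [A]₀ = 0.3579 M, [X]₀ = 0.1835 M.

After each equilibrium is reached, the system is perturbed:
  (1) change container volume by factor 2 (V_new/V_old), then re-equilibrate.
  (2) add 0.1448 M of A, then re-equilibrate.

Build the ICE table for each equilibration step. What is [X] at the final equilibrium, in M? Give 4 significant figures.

[X]_eq = 0.1821 M

Q₀ = 0.04241 vs Keq = 4490 ⇒ Q<K, forward
Step 1:
                   B          A          X
  init        0.5832     0.3579     0.1835
  Δ          -0.5441     0.5441     0.1814
  eq         0.03907      0.902     0.3649
  solve Keq expr → x = 0.1814; check Q = 4490
Then change container volume by factor 2 (V_new/V_old).
Step 2:
                   B          A          X
  init       0.01954      0.451     0.1824
  Δ        -0.003861   0.003861   0.001287
  eq         0.01567     0.4549     0.1837
  solve Keq expr → x = 0.001287; check Q = 4490
Then add 0.1448 M of A.
Step 3:
                   B          A          X
  init       0.01567     0.5997     0.1837
  Δ         0.004766  -0.004766  -0.001589
  eq         0.02044     0.5949     0.1821
  solve Keq expr → x = -0.001589; check Q = 4490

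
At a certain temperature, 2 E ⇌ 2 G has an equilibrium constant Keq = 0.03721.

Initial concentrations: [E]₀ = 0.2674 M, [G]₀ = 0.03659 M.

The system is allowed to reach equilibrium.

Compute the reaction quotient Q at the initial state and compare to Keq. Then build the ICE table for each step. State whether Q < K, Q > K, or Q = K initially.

Q₀ = 0.01872 vs Keq = 0.03721 ⇒ Q<K, forward
Step 1:
                   E          G
  Initial     0.2674    0.03659
  Change    -0.01257    0.01257
  Equil       0.2548    0.04916
  solve Keq expr → x = 0.006284; check Q = 0.03721

Q₀ = 0.01872; Q < K (proceeds forward)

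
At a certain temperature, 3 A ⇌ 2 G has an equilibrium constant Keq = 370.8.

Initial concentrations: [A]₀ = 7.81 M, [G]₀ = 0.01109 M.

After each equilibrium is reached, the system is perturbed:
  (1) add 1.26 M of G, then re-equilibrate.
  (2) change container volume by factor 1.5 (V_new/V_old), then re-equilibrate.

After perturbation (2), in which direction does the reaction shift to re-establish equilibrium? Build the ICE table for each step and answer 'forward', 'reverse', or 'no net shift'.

Direction: reverse

Q₀ = 2.5817e-07 vs Keq = 370.8 ⇒ Q<K, forward
Step 1:
                    A           G
  I              7.81     0.01109
  C            -7.406       4.937
  E            0.4042       4.948
  solve Keq expr → x = 2.469; check Q = 370.8
Then add 1.26 M of G.
Step 2:
                    A           G
  I            0.4042       6.208
  C           0.06384    -0.04256
  E             0.468       6.166
  solve Keq expr → x = -0.02128; check Q = 370.8
Then change container volume by factor 1.5 (V_new/V_old).
Step 3:
                    A           G
  I             0.312        4.11
  C           0.04347    -0.02898
  E            0.3555       4.082
  solve Keq expr → x = -0.01449; check Q = 370.8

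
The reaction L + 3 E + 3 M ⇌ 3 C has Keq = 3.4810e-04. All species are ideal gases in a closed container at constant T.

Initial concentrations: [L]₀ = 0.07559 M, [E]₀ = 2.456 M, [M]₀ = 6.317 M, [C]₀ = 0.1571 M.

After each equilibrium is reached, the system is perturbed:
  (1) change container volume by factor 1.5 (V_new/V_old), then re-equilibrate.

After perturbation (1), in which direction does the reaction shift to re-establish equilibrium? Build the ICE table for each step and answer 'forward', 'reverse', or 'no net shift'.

Direction: reverse

Q₀ = 1.3736e-05 vs Keq = 3.4810e-04 ⇒ Q<K, forward
Step 1:
                  L         E         M         C
  init      0.07559     2.456     6.317    0.1571
  Δ        -0.04831   -0.1449   -0.1449    0.1449
  eq        0.02728     2.311     6.172     0.302
  solve Keq expr → x = 0.04831; check Q = 3.4810e-04
Then change container volume by factor 1.5 (V_new/V_old).
Step 2:
                  L         E         M         C
  init      0.01818     1.541     4.115    0.2014
  Δ         0.01649   0.04947   0.04947  -0.04947
  eq        0.03467      1.59     4.164    0.1519
  solve Keq expr → x = -0.01649; check Q = 3.4810e-04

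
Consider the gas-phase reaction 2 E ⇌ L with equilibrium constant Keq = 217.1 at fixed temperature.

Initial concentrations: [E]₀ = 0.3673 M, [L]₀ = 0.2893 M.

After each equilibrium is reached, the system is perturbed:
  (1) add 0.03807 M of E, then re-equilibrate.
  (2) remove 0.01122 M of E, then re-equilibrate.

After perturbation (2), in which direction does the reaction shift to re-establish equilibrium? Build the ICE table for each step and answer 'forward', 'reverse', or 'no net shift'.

Q₀ = 2.144 vs Keq = 217.1 ⇒ Q<K, forward
Step 1:
                   E          L
  I           0.3673     0.2893
  C          -0.3218     0.1609
  E          0.04554     0.4502
  solve Keq expr → x = 0.1609; check Q = 217.1
Then add 0.03807 M of E.
Step 2:
                   E          L
  I          0.08361     0.4502
  C         -0.03714    0.01857
  E          0.04647     0.4688
  solve Keq expr → x = 0.01857; check Q = 217.1
Then remove 0.01122 M of E.
Step 3:
                   E          L
  I          0.03525     0.4688
  C          0.01095  -0.005474
  E          0.04619     0.4633
  solve Keq expr → x = -0.005474; check Q = 217.1

Direction: reverse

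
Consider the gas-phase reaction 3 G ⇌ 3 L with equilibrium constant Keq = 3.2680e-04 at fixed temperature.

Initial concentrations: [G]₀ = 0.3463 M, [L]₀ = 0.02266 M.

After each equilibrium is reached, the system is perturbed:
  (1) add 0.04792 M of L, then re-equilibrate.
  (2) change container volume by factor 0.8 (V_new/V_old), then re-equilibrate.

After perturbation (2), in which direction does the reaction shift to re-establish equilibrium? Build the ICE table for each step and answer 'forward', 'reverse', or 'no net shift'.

Q₀ = 2.8017e-04 vs Keq = 3.2680e-04 ⇒ Q<K, forward
Step 1:
                   G          L
  Initial     0.3463    0.02266
  Change   -0.001116   0.001116
  Equil       0.3452    0.02378
  solve Keq expr → x = 3.7210e-04; check Q = 3.2680e-04
Then add 0.04792 M of L.
Step 2:
                   G          L
  Initial     0.3452     0.0717
  Change     0.04483   -0.04483
  Equil         0.39    0.02686
  solve Keq expr → x = -0.01494; check Q = 3.2680e-04
Then change container volume by factor 0.8 (V_new/V_old).
Step 3:
                   G          L
  Initial     0.4875    0.03358
  Change           0          0
  Equil       0.4875    0.03358
  solve Keq expr → x = 0; check Q = 3.2680e-04

Direction: no net shift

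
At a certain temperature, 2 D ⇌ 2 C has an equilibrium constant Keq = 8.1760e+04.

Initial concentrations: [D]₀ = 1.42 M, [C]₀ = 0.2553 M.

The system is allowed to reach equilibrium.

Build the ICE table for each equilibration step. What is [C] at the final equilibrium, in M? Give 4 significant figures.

[C]_eq = 1.669 M

Q₀ = 0.03232 vs Keq = 8.1760e+04 ⇒ Q<K, forward
Step 1:
                    D           C
  init           1.42      0.2553
  Δ            -1.414       1.414
  eq         0.005839       1.669
  solve Keq expr → x = 0.7071; check Q = 8.1760e+04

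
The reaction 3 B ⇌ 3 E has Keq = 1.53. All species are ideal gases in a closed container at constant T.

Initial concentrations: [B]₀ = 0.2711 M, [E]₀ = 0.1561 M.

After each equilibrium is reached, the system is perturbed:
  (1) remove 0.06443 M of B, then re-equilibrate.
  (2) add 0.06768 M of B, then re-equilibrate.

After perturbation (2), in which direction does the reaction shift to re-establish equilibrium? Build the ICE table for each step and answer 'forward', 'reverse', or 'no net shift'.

Direction: forward

Q₀ = 0.1909 vs Keq = 1.53 ⇒ Q<K, forward
Step 1:
                    B           E
  init         0.2711      0.1561
  Δ          -0.07261     0.07261
  eq           0.1985      0.2287
  solve Keq expr → x = 0.0242; check Q = 1.53
Then remove 0.06443 M of B.
Step 2:
                    B           E
  init         0.1341      0.2287
  Δ           0.03449    -0.03449
  eq           0.1686      0.1942
  solve Keq expr → x = -0.0115; check Q = 1.53
Then add 0.06768 M of B.
Step 3:
                    B           E
  init         0.2362      0.1942
  Δ          -0.03623     0.03623
  eq              0.2      0.2305
  solve Keq expr → x = 0.01208; check Q = 1.53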